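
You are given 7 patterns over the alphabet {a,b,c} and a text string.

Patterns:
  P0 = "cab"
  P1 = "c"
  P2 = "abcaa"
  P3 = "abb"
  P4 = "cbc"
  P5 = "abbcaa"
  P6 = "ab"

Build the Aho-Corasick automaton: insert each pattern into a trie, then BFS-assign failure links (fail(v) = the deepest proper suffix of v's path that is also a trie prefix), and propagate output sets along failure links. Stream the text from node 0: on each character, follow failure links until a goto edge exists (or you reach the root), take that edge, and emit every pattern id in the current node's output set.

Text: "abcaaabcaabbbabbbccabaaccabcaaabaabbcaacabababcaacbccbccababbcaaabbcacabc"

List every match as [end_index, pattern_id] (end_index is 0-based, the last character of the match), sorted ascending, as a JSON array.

Build automaton:
Trie nodes:
  n0 'ε': a→4 c→1
  n1 'c': a→2 b→10  ←P1
  n2 'ca': b→3
  n3 'cab': ·  ←P0
  n4 'a': b→5
  n5 'ab': b→9 c→6  ←P6
  n6 'abc': a→7
  n7 'abca': a→8
  n8 'abcaa': ·  ←P2
  n9 'abb': c→12  ←P3
  n10 'cb': c→11
  n11 'cbc': ·  ←P4
  n12 'abbc': a→13
  n13 'abbca': a→14
  n14 'abbcaa': ·  ←P5

BFS fail/out derivation:
  n1('c'): parent n0 fail=0; on 'c' 0 → fail=0;  out {1}∪∅={1}
  n4('a'): parent n0 fail=0; on 'a' 0 → fail=0;  out ∅∪∅=∅
  n2('ca'): parent n1 fail=0; on 'a' 0 → fail=4;  out ∅∪∅=∅
  n5('ab'): parent n4 fail=0; on 'b' 0 → fail=0;  out {6}∪∅={6}
  n10('cb'): parent n1 fail=0; on 'b' 0 → fail=0;  out ∅∪∅=∅
  n3('cab'): parent n2 fail=4; on 'b' 4 → fail=5;  out {0}∪{6}={0,6}
  n6('abc'): parent n5 fail=0; on 'c' 0 → fail=1;  out ∅∪{1}={1}
  n9('abb'): parent n5 fail=0; on 'b' 0 → fail=0;  out {3}∪∅={3}
  n11('cbc'): parent n10 fail=0; on 'c' 0 → fail=1;  out {4}∪{1}={1,4}
  n7('abca'): parent n6 fail=1; on 'a' 1 → fail=2;  out ∅∪∅=∅
  n12('abbc'): parent n9 fail=0; on 'c' 0 → fail=1;  out ∅∪{1}={1}
  n8('abcaa'): parent n7 fail=2; on 'a' 2→4→0 → fail=4;  out {2}∪∅={2}
  n13('abbca'): parent n12 fail=1; on 'a' 1 → fail=2;  out ∅∪∅=∅
  n14('abbcaa'): parent n13 fail=2; on 'a' 2→4→0 → fail=4;  out {5}∪∅={5}

Text stream:
[0] read 'a'  n0⇒n4
[1] read 'b'  n4⇒n5  emit P6@[0:1]
[2] read 'c'  n5⇒n6  emit P1@[2:2]
[3] read 'a'  n6⇒n7
[4] read 'a'  n7⇒n8  emit P2@[0:4]
[5] read 'a'  n8⇒n4 ·f
[6] read 'b'  n4⇒n5  emit P6@[5:6]
[7] read 'c'  n5⇒n6  emit P1@[7:7]
[8] read 'a'  n6⇒n7
[9] read 'a'  n7⇒n8  emit P2@[5:9]
[10] read 'b'  n8⇒n5 ·f  emit P6@[9:10]
[11] read 'b'  n5⇒n9  emit P3@[9:11]
[12] read 'b'  n9⇒n0 ·f
[13] read 'a'  n0⇒n4
[14] read 'b'  n4⇒n5  emit P6@[13:14]
[15] read 'b'  n5⇒n9  emit P3@[13:15]
[16] read 'b'  n9⇒n0 ·f
[17] read 'c'  n0⇒n1  emit P1@[17:17]
[18] read 'c'  n1⇒n1 ·f  emit P1@[18:18]
[19] read 'a'  n1⇒n2
[20] read 'b'  n2⇒n3  emit P0@[18:20],P6@[19:20]
[21] read 'a'  n3⇒n4 ·f
[22] read 'a'  n4⇒n4 ·f
[23] read 'c'  n4⇒n1 ·f  emit P1@[23:23]
[24] read 'c'  n1⇒n1 ·f  emit P1@[24:24]
[25] read 'a'  n1⇒n2
[26] read 'b'  n2⇒n3  emit P0@[24:26],P6@[25:26]
[27] read 'c'  n3⇒n6 ·f  emit P1@[27:27]
[28] read 'a'  n6⇒n7
[29] read 'a'  n7⇒n8  emit P2@[25:29]
[30] read 'a'  n8⇒n4 ·f
[31] read 'b'  n4⇒n5  emit P6@[30:31]
[32] read 'a'  n5⇒n4 ·f
[33] read 'a'  n4⇒n4 ·f
[34] read 'b'  n4⇒n5  emit P6@[33:34]
[35] read 'b'  n5⇒n9  emit P3@[33:35]
[36] read 'c'  n9⇒n12  emit P1@[36:36]
[37] read 'a'  n12⇒n13
[38] read 'a'  n13⇒n14  emit P5@[33:38]
[39] read 'c'  n14⇒n1 ·f  emit P1@[39:39]
[40] read 'a'  n1⇒n2
[41] read 'b'  n2⇒n3  emit P0@[39:41],P6@[40:41]
[42] read 'a'  n3⇒n4 ·f
[43] read 'b'  n4⇒n5  emit P6@[42:43]
[44] read 'a'  n5⇒n4 ·f
[45] read 'b'  n4⇒n5  emit P6@[44:45]
[46] read 'c'  n5⇒n6  emit P1@[46:46]
[47] read 'a'  n6⇒n7
[48] read 'a'  n7⇒n8  emit P2@[44:48]
[49] read 'c'  n8⇒n1 ·f  emit P1@[49:49]
[50] read 'b'  n1⇒n10
[51] read 'c'  n10⇒n11  emit P1@[51:51],P4@[49:51]
[52] read 'c'  n11⇒n1 ·f  emit P1@[52:52]
[53] read 'b'  n1⇒n10
[54] read 'c'  n10⇒n11  emit P1@[54:54],P4@[52:54]
[55] read 'c'  n11⇒n1 ·f  emit P1@[55:55]
[56] read 'a'  n1⇒n2
[57] read 'b'  n2⇒n3  emit P0@[55:57],P6@[56:57]
[58] read 'a'  n3⇒n4 ·f
[59] read 'b'  n4⇒n5  emit P6@[58:59]
[60] read 'b'  n5⇒n9  emit P3@[58:60]
[61] read 'c'  n9⇒n12  emit P1@[61:61]
[62] read 'a'  n12⇒n13
[63] read 'a'  n13⇒n14  emit P5@[58:63]
[64] read 'a'  n14⇒n4 ·f
[65] read 'b'  n4⇒n5  emit P6@[64:65]
[66] read 'b'  n5⇒n9  emit P3@[64:66]
[67] read 'c'  n9⇒n12  emit P1@[67:67]
[68] read 'a'  n12⇒n13
[69] read 'c'  n13⇒n1 ·f  emit P1@[69:69]
[70] read 'a'  n1⇒n2
[71] read 'b'  n2⇒n3  emit P0@[69:71],P6@[70:71]
[72] read 'c'  n3⇒n6 ·f  emit P1@[72:72]

Matches: [[1,6],[2,1],[4,2],[6,6],[7,1],[9,2],[10,6],[11,3],[14,6],[15,3],[17,1],[18,1],[20,0],[20,6],[23,1],[24,1],[26,0],[26,6],[27,1],[29,2],[31,6],[34,6],[35,3],[36,1],[38,5],[39,1],[41,0],[41,6],[43,6],[45,6],[46,1],[48,2],[49,1],[51,1],[51,4],[52,1],[54,1],[54,4],[55,1],[57,0],[57,6],[59,6],[60,3],[61,1],[63,5],[65,6],[66,3],[67,1],[69,1],[71,0],[71,6],[72,1]]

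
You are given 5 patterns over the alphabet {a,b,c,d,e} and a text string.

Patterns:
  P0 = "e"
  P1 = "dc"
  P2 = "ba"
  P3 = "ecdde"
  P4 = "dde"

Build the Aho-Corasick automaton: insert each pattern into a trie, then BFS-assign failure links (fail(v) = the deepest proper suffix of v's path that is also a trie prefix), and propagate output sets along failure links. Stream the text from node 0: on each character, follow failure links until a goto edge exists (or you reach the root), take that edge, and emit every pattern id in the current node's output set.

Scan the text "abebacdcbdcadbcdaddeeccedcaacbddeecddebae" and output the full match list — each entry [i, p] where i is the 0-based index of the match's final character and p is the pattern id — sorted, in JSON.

Construct AC machine:
Trie nodes:
  n0 'ε': b→4 d→2 e→1
  n1 'e': c→6  [P0 ends]
  n2 'd': c→3 d→10
  n3 'dc': ·  [P1 ends]
  n4 'b': a→5
  n5 'ba': ·  [P2 ends]
  n6 'ec': d→7
  n7 'ecd': d→8
  n8 'ecdd': e→9
  n9 'ecdde': ·  [P3 ends]
  n10 'dd': e→11
  n11 'dde': ·  [P4 ends]

Failure links (BFS by depth):
  fail(1) 'e': from fail(0)=0 chase 'e': 0 ⇒ 0;  out={0}∪out(0)={0}
  fail(2) 'd': from fail(0)=0 chase 'd': 0 ⇒ 0;  out=∅∪out(0)=∅
  fail(4) 'b': from fail(0)=0 chase 'b': 0 ⇒ 0;  out=∅∪out(0)=∅
  fail(3) 'dc': from fail(2)=0 chase 'c': 0 ⇒ 0;  out={1}∪out(0)={1}
  fail(5) 'ba': from fail(4)=0 chase 'a': 0 ⇒ 0;  out={2}∪out(0)={2}
  fail(6) 'ec': from fail(1)=0 chase 'c': 0 ⇒ 0;  out=∅∪out(0)=∅
  fail(10) 'dd': from fail(2)=0 chase 'd': 0 ⇒ 2;  out=∅∪out(2)=∅
  fail(7) 'ecd': from fail(6)=0 chase 'd': 0 ⇒ 2;  out=∅∪out(2)=∅
  fail(11) 'dde': from fail(10)=2 chase 'e': 2→0 ⇒ 1;  out={4}∪out(1)={0,4}
  fail(8) 'ecdd': from fail(7)=2 chase 'd': 2 ⇒ 10;  out=∅∪out(10)=∅
  fail(9) 'ecdde': from fail(8)=10 chase 'e': 10 ⇒ 11;  out={3}∪out(11)={0,3,4}

Scan:
[0] read 'a'  n0⇒n0
[1] read 'b'  n0⇒n4
[2] read 'e'  n4⇒n1 (fail-walked)  ** P0@[2:2]
[3] read 'b'  n1⇒n4 (fail-walked)
[4] read 'a'  n4⇒n5  ** P2@[3:4]
[5] read 'c'  n5⇒n0 (fail-walked)
[6] read 'd'  n0⇒n2
[7] read 'c'  n2⇒n3  ** P1@[6:7]
[8] read 'b'  n3⇒n4 (fail-walked)
[9] read 'd'  n4⇒n2 (fail-walked)
[10] read 'c'  n2⇒n3  ** P1@[9:10]
[11] read 'a'  n3⇒n0 (fail-walked)
[12] read 'd'  n0⇒n2
[13] read 'b'  n2⇒n4 (fail-walked)
[14] read 'c'  n4⇒n0 (fail-walked)
[15] read 'd'  n0⇒n2
[16] read 'a'  n2⇒n0 (fail-walked)
[17] read 'd'  n0⇒n2
[18] read 'd'  n2⇒n10
[19] read 'e'  n10⇒n11  ** P0@[19:19],P4@[17:19]
[20] read 'e'  n11⇒n1 (fail-walked)  ** P0@[20:20]
[21] read 'c'  n1⇒n6
[22] read 'c'  n6⇒n0 (fail-walked)
[23] read 'e'  n0⇒n1  ** P0@[23:23]
[24] read 'd'  n1⇒n2 (fail-walked)
[25] read 'c'  n2⇒n3  ** P1@[24:25]
[26] read 'a'  n3⇒n0 (fail-walked)
[27] read 'a'  n0⇒n0
[28] read 'c'  n0⇒n0
[29] read 'b'  n0⇒n4
[30] read 'd'  n4⇒n2 (fail-walked)
[31] read 'd'  n2⇒n10
[32] read 'e'  n10⇒n11  ** P0@[32:32],P4@[30:32]
[33] read 'e'  n11⇒n1 (fail-walked)  ** P0@[33:33]
[34] read 'c'  n1⇒n6
[35] read 'd'  n6⇒n7
[36] read 'd'  n7⇒n8
[37] read 'e'  n8⇒n9  ** P0@[37:37],P3@[33:37],P4@[35:37]
[38] read 'b'  n9⇒n4 (fail-walked)
[39] read 'a'  n4⇒n5  ** P2@[38:39]
[40] read 'e'  n5⇒n1 (fail-walked)  ** P0@[40:40]

Result: [[2,0],[4,2],[7,1],[10,1],[19,0],[19,4],[20,0],[23,0],[25,1],[32,0],[32,4],[33,0],[37,0],[37,3],[37,4],[39,2],[40,0]]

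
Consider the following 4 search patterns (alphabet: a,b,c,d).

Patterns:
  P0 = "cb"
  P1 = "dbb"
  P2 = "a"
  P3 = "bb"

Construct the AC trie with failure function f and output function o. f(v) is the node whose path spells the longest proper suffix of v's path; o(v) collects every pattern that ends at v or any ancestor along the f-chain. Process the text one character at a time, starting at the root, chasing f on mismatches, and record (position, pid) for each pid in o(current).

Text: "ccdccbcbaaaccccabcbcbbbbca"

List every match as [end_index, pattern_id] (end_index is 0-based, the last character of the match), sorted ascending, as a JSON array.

Construct AC machine:
Trie (insert patterns):
  0='ε' goto a→6 b→7 c→1 d→3
  1='c' goto b→2
  2='cb' goto ·  [P0 ends]
  3='d' goto b→4
  4='db' goto b→5
  5='dbb' goto ·  [P1 ends]
  6='a' goto ·  [P2 ends]
  7='b' goto b→8
  8='bb' goto ·  [P3 ends]

BFS fail/out derivation:
  n1('c'): parent n0 fail=0; on 'c' 0 → fail=0;  out ∅∪∅=∅
  n3('d'): parent n0 fail=0; on 'd' 0 → fail=0;  out ∅∪∅=∅
  n6('a'): parent n0 fail=0; on 'a' 0 → fail=0;  out {2}∪∅={2}
  n7('b'): parent n0 fail=0; on 'b' 0 → fail=0;  out ∅∪∅=∅
  n2('cb'): parent n1 fail=0; on 'b' 0 → fail=7;  out {0}∪∅={0}
  n4('db'): parent n3 fail=0; on 'b' 0 → fail=7;  out ∅∪∅=∅
  n8('bb'): parent n7 fail=0; on 'b' 0 → fail=7;  out {3}∪∅={3}
  n5('dbb'): parent n4 fail=7; on 'b' 7 → fail=8;  out {1}∪{3}={1,3}

Run:
pos 0 'c': at 1
pos 1 'c': at 1 ·f
pos 2 'd': at 3 ·f
pos 3 'c': at 1 ·f
pos 4 'c': at 1 ·f
pos 5 'b': at 2  emit P0@[4:5]
pos 6 'c': at 1 ·f
pos 7 'b': at 2  emit P0@[6:7]
pos 8 'a': at 6 ·f  emit P2@[8:8]
pos 9 'a': at 6 ·f  emit P2@[9:9]
pos 10 'a': at 6 ·f  emit P2@[10:10]
pos 11 'c': at 1 ·f
pos 12 'c': at 1 ·f
pos 13 'c': at 1 ·f
pos 14 'c': at 1 ·f
pos 15 'a': at 6 ·f  emit P2@[15:15]
pos 16 'b': at 7 ·f
pos 17 'c': at 1 ·f
pos 18 'b': at 2  emit P0@[17:18]
pos 19 'c': at 1 ·f
pos 20 'b': at 2  emit P0@[19:20]
pos 21 'b': at 8 ·f  emit P3@[20:21]
pos 22 'b': at 8 ·f  emit P3@[21:22]
pos 23 'b': at 8 ·f  emit P3@[22:23]
pos 24 'c': at 1 ·f
pos 25 'a': at 6 ·f  emit P2@[25:25]

Matches: [[5,0],[7,0],[8,2],[9,2],[10,2],[15,2],[18,0],[20,0],[21,3],[22,3],[23,3],[25,2]]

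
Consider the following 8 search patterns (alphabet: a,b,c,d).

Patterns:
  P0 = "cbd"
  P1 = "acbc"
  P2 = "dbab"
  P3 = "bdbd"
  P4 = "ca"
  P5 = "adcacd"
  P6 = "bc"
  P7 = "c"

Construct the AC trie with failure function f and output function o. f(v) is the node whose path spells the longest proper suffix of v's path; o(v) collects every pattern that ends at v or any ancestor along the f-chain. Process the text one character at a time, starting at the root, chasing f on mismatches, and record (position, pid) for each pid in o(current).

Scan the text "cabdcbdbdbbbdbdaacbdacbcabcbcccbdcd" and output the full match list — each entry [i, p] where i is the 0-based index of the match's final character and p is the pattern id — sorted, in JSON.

Build automaton:
Trie (insert patterns):
  0='ε' goto a→4 b→12 c→1 d→8
  1='c' goto a→16 b→2  [P7 ends]
  2='cb' goto d→3
  3='cbd' goto ·  [P0 ends]
  4='a' goto c→5 d→17
  5='ac' goto b→6
  6='acb' goto c→7
  7='acbc' goto ·  [P1 ends]
  8='d' goto b→9
  9='db' goto a→10
  10='dba' goto b→11
  11='dbab' goto ·  [P2 ends]
  12='b' goto c→22 d→13
  13='bd' goto b→14
  14='bdb' goto d→15
  15='bdbd' goto ·  [P3 ends]
  16='ca' goto ·  [P4 ends]
  17='ad' goto c→18
  18='adc' goto a→19
  19='adca' goto c→20
  20='adcac' goto d→21
  21='adcacd' goto ·  [P5 ends]
  22='bc' goto ·  [P6 ends]

Failure links (BFS by depth):
  fail(1) 'c': from fail(0)=0 chase 'c': 0 ⇒ 0;  out={7}∪out(0)={7}
  fail(4) 'a': from fail(0)=0 chase 'a': 0 ⇒ 0;  out=∅∪out(0)=∅
  fail(8) 'd': from fail(0)=0 chase 'd': 0 ⇒ 0;  out=∅∪out(0)=∅
  fail(12) 'b': from fail(0)=0 chase 'b': 0 ⇒ 0;  out=∅∪out(0)=∅
  fail(2) 'cb': from fail(1)=0 chase 'b': 0 ⇒ 12;  out=∅∪out(12)=∅
  fail(5) 'ac': from fail(4)=0 chase 'c': 0 ⇒ 1;  out=∅∪out(1)={7}
  fail(9) 'db': from fail(8)=0 chase 'b': 0 ⇒ 12;  out=∅∪out(12)=∅
  fail(13) 'bd': from fail(12)=0 chase 'd': 0 ⇒ 8;  out=∅∪out(8)=∅
  fail(16) 'ca': from fail(1)=0 chase 'a': 0 ⇒ 4;  out={4}∪out(4)={4}
  fail(17) 'ad': from fail(4)=0 chase 'd': 0 ⇒ 8;  out=∅∪out(8)=∅
  fail(22) 'bc': from fail(12)=0 chase 'c': 0 ⇒ 1;  out={6}∪out(1)={6,7}
  fail(3) 'cbd': from fail(2)=12 chase 'd': 12 ⇒ 13;  out={0}∪out(13)={0}
  fail(6) 'acb': from fail(5)=1 chase 'b': 1 ⇒ 2;  out=∅∪out(2)=∅
  fail(10) 'dba': from fail(9)=12 chase 'a': 12→0 ⇒ 4;  out=∅∪out(4)=∅
  fail(14) 'bdb': from fail(13)=8 chase 'b': 8 ⇒ 9;  out=∅∪out(9)=∅
  fail(18) 'adc': from fail(17)=8 chase 'c': 8→0 ⇒ 1;  out=∅∪out(1)={7}
  fail(7) 'acbc': from fail(6)=2 chase 'c': 2→12 ⇒ 22;  out={1}∪out(22)={1,6,7}
  fail(11) 'dbab': from fail(10)=4 chase 'b': 4→0 ⇒ 12;  out={2}∪out(12)={2}
  fail(15) 'bdbd': from fail(14)=9 chase 'd': 9→12 ⇒ 13;  out={3}∪out(13)={3}
  fail(19) 'adca': from fail(18)=1 chase 'a': 1 ⇒ 16;  out=∅∪out(16)={4}
  fail(20) 'adcac': from fail(19)=16 chase 'c': 16→4 ⇒ 5;  out=∅∪out(5)={7}
  fail(21) 'adcacd': from fail(20)=5 chase 'd': 5→1→0 ⇒ 8;  out={5}∪out(8)={5}

Scan:
pos 0 'c': at 1  ** P7@[0:0]
pos 1 'a': at 16  ** P4@[0:1]
pos 2 'b': at 12 (via fail)
pos 3 'd': at 13
pos 4 'c': at 1 (via fail)  ** P7@[4:4]
pos 5 'b': at 2
pos 6 'd': at 3  ** P0@[4:6]
pos 7 'b': at 14 (via fail)
pos 8 'd': at 15  ** P3@[5:8]
pos 9 'b': at 14 (via fail)
pos 10 'b': at 12 (via fail)
pos 11 'b': at 12 (via fail)
pos 12 'd': at 13
pos 13 'b': at 14
pos 14 'd': at 15  ** P3@[11:14]
pos 15 'a': at 4 (via fail)
pos 16 'a': at 4 (via fail)
pos 17 'c': at 5  ** P7@[17:17]
pos 18 'b': at 6
pos 19 'd': at 3 (via fail)  ** P0@[17:19]
pos 20 'a': at 4 (via fail)
pos 21 'c': at 5  ** P7@[21:21]
pos 22 'b': at 6
pos 23 'c': at 7  ** P1@[20:23],P6@[22:23],P7@[23:23]
pos 24 'a': at 16 (via fail)  ** P4@[23:24]
pos 25 'b': at 12 (via fail)
pos 26 'c': at 22  ** P6@[25:26],P7@[26:26]
pos 27 'b': at 2 (via fail)
pos 28 'c': at 22 (via fail)  ** P6@[27:28],P7@[28:28]
pos 29 'c': at 1 (via fail)  ** P7@[29:29]
pos 30 'c': at 1 (via fail)  ** P7@[30:30]
pos 31 'b': at 2
pos 32 'd': at 3  ** P0@[30:32]
pos 33 'c': at 1 (via fail)  ** P7@[33:33]
pos 34 'd': at 8 (via fail)

All matches (sorted): [[0,7],[1,4],[4,7],[6,0],[8,3],[14,3],[17,7],[19,0],[21,7],[23,1],[23,6],[23,7],[24,4],[26,6],[26,7],[28,6],[28,7],[29,7],[30,7],[32,0],[33,7]]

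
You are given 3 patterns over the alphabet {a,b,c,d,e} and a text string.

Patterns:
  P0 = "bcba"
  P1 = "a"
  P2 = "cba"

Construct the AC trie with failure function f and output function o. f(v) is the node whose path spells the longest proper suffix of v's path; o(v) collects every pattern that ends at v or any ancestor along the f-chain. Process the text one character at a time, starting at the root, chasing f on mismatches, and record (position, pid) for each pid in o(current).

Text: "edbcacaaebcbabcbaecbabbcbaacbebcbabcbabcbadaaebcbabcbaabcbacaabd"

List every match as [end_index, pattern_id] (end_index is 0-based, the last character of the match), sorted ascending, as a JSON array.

Construct AC machine:
Trie (insert patterns):
  n0 'ε': a→5 b→1 c→6
  n1 'b': c→2
  n2 'bc': b→3
  n3 'bcb': a→4
  n4 'bcba': ·  [P0 ends]
  n5 'a': ·  [P1 ends]
  n6 'c': b→7
  n7 'cb': a→8
  n8 'cba': ·  [P2 ends]

BFS fail/out derivation:
  fail(1) 'b': from fail(0)=0 chase 'b': 0 ⇒ 0;  out=∅∪out(0)=∅
  fail(5) 'a': from fail(0)=0 chase 'a': 0 ⇒ 0;  out={1}∪out(0)={1}
  fail(6) 'c': from fail(0)=0 chase 'c': 0 ⇒ 0;  out=∅∪out(0)=∅
  fail(2) 'bc': from fail(1)=0 chase 'c': 0 ⇒ 6;  out=∅∪out(6)=∅
  fail(7) 'cb': from fail(6)=0 chase 'b': 0 ⇒ 1;  out=∅∪out(1)=∅
  fail(3) 'bcb': from fail(2)=6 chase 'b': 6 ⇒ 7;  out=∅∪out(7)=∅
  fail(8) 'cba': from fail(7)=1 chase 'a': 1→0 ⇒ 5;  out={2}∪out(5)={1,2}
  fail(4) 'bcba': from fail(3)=7 chase 'a': 7 ⇒ 8;  out={0}∪out(8)={0,1,2}

Scan:
pos 0 'e': at 0
pos 1 'd': at 0
pos 2 'b': at 1
pos 3 'c': at 2
pos 4 'a': at 5 (via fail)  emit P1@[4:4]
pos 5 'c': at 6 (via fail)
pos 6 'a': at 5 (via fail)  emit P1@[6:6]
pos 7 'a': at 5 (via fail)  emit P1@[7:7]
pos 8 'e': at 0 (via fail)
pos 9 'b': at 1
pos 10 'c': at 2
pos 11 'b': at 3
pos 12 'a': at 4  emit P0@[9:12],P1@[12:12],P2@[10:12]
pos 13 'b': at 1 (via fail)
pos 14 'c': at 2
pos 15 'b': at 3
pos 16 'a': at 4  emit P0@[13:16],P1@[16:16],P2@[14:16]
pos 17 'e': at 0 (via fail)
pos 18 'c': at 6
pos 19 'b': at 7
pos 20 'a': at 8  emit P1@[20:20],P2@[18:20]
pos 21 'b': at 1 (via fail)
pos 22 'b': at 1 (via fail)
pos 23 'c': at 2
pos 24 'b': at 3
pos 25 'a': at 4  emit P0@[22:25],P1@[25:25],P2@[23:25]
pos 26 'a': at 5 (via fail)  emit P1@[26:26]
pos 27 'c': at 6 (via fail)
pos 28 'b': at 7
pos 29 'e': at 0 (via fail)
pos 30 'b': at 1
pos 31 'c': at 2
pos 32 'b': at 3
pos 33 'a': at 4  emit P0@[30:33],P1@[33:33],P2@[31:33]
pos 34 'b': at 1 (via fail)
pos 35 'c': at 2
pos 36 'b': at 3
pos 37 'a': at 4  emit P0@[34:37],P1@[37:37],P2@[35:37]
pos 38 'b': at 1 (via fail)
pos 39 'c': at 2
pos 40 'b': at 3
pos 41 'a': at 4  emit P0@[38:41],P1@[41:41],P2@[39:41]
pos 42 'd': at 0 (via fail)
pos 43 'a': at 5  emit P1@[43:43]
pos 44 'a': at 5 (via fail)  emit P1@[44:44]
pos 45 'e': at 0 (via fail)
pos 46 'b': at 1
pos 47 'c': at 2
pos 48 'b': at 3
pos 49 'a': at 4  emit P0@[46:49],P1@[49:49],P2@[47:49]
pos 50 'b': at 1 (via fail)
pos 51 'c': at 2
pos 52 'b': at 3
pos 53 'a': at 4  emit P0@[50:53],P1@[53:53],P2@[51:53]
pos 54 'a': at 5 (via fail)  emit P1@[54:54]
pos 55 'b': at 1 (via fail)
pos 56 'c': at 2
pos 57 'b': at 3
pos 58 'a': at 4  emit P0@[55:58],P1@[58:58],P2@[56:58]
pos 59 'c': at 6 (via fail)
pos 60 'a': at 5 (via fail)  emit P1@[60:60]
pos 61 'a': at 5 (via fail)  emit P1@[61:61]
pos 62 'b': at 1 (via fail)
pos 63 'd': at 0 (via fail)

All matches (sorted): [[4,1],[6,1],[7,1],[12,0],[12,1],[12,2],[16,0],[16,1],[16,2],[20,1],[20,2],[25,0],[25,1],[25,2],[26,1],[33,0],[33,1],[33,2],[37,0],[37,1],[37,2],[41,0],[41,1],[41,2],[43,1],[44,1],[49,0],[49,1],[49,2],[53,0],[53,1],[53,2],[54,1],[58,0],[58,1],[58,2],[60,1],[61,1]]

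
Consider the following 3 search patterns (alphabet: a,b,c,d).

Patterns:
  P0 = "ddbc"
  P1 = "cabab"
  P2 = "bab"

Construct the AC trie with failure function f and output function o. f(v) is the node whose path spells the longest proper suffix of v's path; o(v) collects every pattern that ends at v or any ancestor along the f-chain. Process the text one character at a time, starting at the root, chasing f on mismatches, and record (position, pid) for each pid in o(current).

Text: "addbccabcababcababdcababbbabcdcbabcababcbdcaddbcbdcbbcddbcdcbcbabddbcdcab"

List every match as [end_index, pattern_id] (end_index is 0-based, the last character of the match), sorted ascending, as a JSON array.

Build:
Trie (insert patterns):
  0='ε' goto b→10 c→5 d→1
  1='d' goto d→2
  2='dd' goto b→3
  3='ddb' goto c→4
  4='ddbc' goto ·  ←P0
  5='c' goto a→6
  6='ca' goto b→7
  7='cab' goto a→8
  8='caba' goto b→9
  9='cabab' goto ·  ←P1
  10='b' goto a→11
  11='ba' goto b→12
  12='bab' goto ·  ←P2

BFS fail/out derivation:
  fail(1) 'd': from fail(0)=0 chase 'd': 0 ⇒ 0;  out=∅∪out(0)=∅
  fail(5) 'c': from fail(0)=0 chase 'c': 0 ⇒ 0;  out=∅∪out(0)=∅
  fail(10) 'b': from fail(0)=0 chase 'b': 0 ⇒ 0;  out=∅∪out(0)=∅
  fail(2) 'dd': from fail(1)=0 chase 'd': 0 ⇒ 1;  out=∅∪out(1)=∅
  fail(6) 'ca': from fail(5)=0 chase 'a': 0 ⇒ 0;  out=∅∪out(0)=∅
  fail(11) 'ba': from fail(10)=0 chase 'a': 0 ⇒ 0;  out=∅∪out(0)=∅
  fail(3) 'ddb': from fail(2)=1 chase 'b': 1→0 ⇒ 10;  out=∅∪out(10)=∅
  fail(7) 'cab': from fail(6)=0 chase 'b': 0 ⇒ 10;  out=∅∪out(10)=∅
  fail(12) 'bab': from fail(11)=0 chase 'b': 0 ⇒ 10;  out={2}∪out(10)={2}
  fail(4) 'ddbc': from fail(3)=10 chase 'c': 10→0 ⇒ 5;  out={0}∪out(5)={0}
  fail(8) 'caba': from fail(7)=10 chase 'a': 10 ⇒ 11;  out=∅∪out(11)=∅
  fail(9) 'cabab': from fail(8)=11 chase 'b': 11 ⇒ 12;  out={1}∪out(12)={1,2}

Text stream:
[0] read 'a'  n0⇒n0
[1] read 'd'  n0⇒n1
[2] read 'd'  n1⇒n2
[3] read 'b'  n2⇒n3
[4] read 'c'  n3⇒n4  emit P0@[1:4]
[5] read 'c'  n4⇒n5 (via fail)
[6] read 'a'  n5⇒n6
[7] read 'b'  n6⇒n7
[8] read 'c'  n7⇒n5 (via fail)
[9] read 'a'  n5⇒n6
[10] read 'b'  n6⇒n7
[11] read 'a'  n7⇒n8
[12] read 'b'  n8⇒n9  emit P1@[8:12],P2@[10:12]
[13] read 'c'  n9⇒n5 (via fail)
[14] read 'a'  n5⇒n6
[15] read 'b'  n6⇒n7
[16] read 'a'  n7⇒n8
[17] read 'b'  n8⇒n9  emit P1@[13:17],P2@[15:17]
[18] read 'd'  n9⇒n1 (via fail)
[19] read 'c'  n1⇒n5 (via fail)
[20] read 'a'  n5⇒n6
[21] read 'b'  n6⇒n7
[22] read 'a'  n7⇒n8
[23] read 'b'  n8⇒n9  emit P1@[19:23],P2@[21:23]
[24] read 'b'  n9⇒n10 (via fail)
[25] read 'b'  n10⇒n10 (via fail)
[26] read 'a'  n10⇒n11
[27] read 'b'  n11⇒n12  emit P2@[25:27]
[28] read 'c'  n12⇒n5 (via fail)
[29] read 'd'  n5⇒n1 (via fail)
[30] read 'c'  n1⇒n5 (via fail)
[31] read 'b'  n5⇒n10 (via fail)
[32] read 'a'  n10⇒n11
[33] read 'b'  n11⇒n12  emit P2@[31:33]
[34] read 'c'  n12⇒n5 (via fail)
[35] read 'a'  n5⇒n6
[36] read 'b'  n6⇒n7
[37] read 'a'  n7⇒n8
[38] read 'b'  n8⇒n9  emit P1@[34:38],P2@[36:38]
[39] read 'c'  n9⇒n5 (via fail)
[40] read 'b'  n5⇒n10 (via fail)
[41] read 'd'  n10⇒n1 (via fail)
[42] read 'c'  n1⇒n5 (via fail)
[43] read 'a'  n5⇒n6
[44] read 'd'  n6⇒n1 (via fail)
[45] read 'd'  n1⇒n2
[46] read 'b'  n2⇒n3
[47] read 'c'  n3⇒n4  emit P0@[44:47]
[48] read 'b'  n4⇒n10 (via fail)
[49] read 'd'  n10⇒n1 (via fail)
[50] read 'c'  n1⇒n5 (via fail)
[51] read 'b'  n5⇒n10 (via fail)
[52] read 'b'  n10⇒n10 (via fail)
[53] read 'c'  n10⇒n5 (via fail)
[54] read 'd'  n5⇒n1 (via fail)
[55] read 'd'  n1⇒n2
[56] read 'b'  n2⇒n3
[57] read 'c'  n3⇒n4  emit P0@[54:57]
[58] read 'd'  n4⇒n1 (via fail)
[59] read 'c'  n1⇒n5 (via fail)
[60] read 'b'  n5⇒n10 (via fail)
[61] read 'c'  n10⇒n5 (via fail)
[62] read 'b'  n5⇒n10 (via fail)
[63] read 'a'  n10⇒n11
[64] read 'b'  n11⇒n12  emit P2@[62:64]
[65] read 'd'  n12⇒n1 (via fail)
[66] read 'd'  n1⇒n2
[67] read 'b'  n2⇒n3
[68] read 'c'  n3⇒n4  emit P0@[65:68]
[69] read 'd'  n4⇒n1 (via fail)
[70] read 'c'  n1⇒n5 (via fail)
[71] read 'a'  n5⇒n6
[72] read 'b'  n6⇒n7

Matches: [[4,0],[12,1],[12,2],[17,1],[17,2],[23,1],[23,2],[27,2],[33,2],[38,1],[38,2],[47,0],[57,0],[64,2],[68,0]]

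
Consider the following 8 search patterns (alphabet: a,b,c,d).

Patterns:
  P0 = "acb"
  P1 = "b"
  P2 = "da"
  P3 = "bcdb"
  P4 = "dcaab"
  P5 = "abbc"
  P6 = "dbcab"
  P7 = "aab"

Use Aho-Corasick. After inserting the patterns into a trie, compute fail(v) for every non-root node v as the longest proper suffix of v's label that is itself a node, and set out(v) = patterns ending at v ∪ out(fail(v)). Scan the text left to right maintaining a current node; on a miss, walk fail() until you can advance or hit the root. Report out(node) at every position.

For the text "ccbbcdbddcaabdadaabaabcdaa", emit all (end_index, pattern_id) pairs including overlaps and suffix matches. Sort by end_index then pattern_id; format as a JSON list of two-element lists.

Build:
Trie nodes:
  n0 'ε': a→1 b→4 d→5
  n1 'a': a→21 b→14 c→2
  n2 'ac': b→3
  n3 'acb': ·  ←P0
  n4 'b': c→7  ←P1
  n5 'd': a→6 b→17 c→10
  n6 'da': ·  ←P2
  n7 'bc': d→8
  n8 'bcd': b→9
  n9 'bcdb': ·  ←P3
  n10 'dc': a→11
  n11 'dca': a→12
  n12 'dcaa': b→13
  n13 'dcaab': ·  ←P4
  n14 'ab': b→15
  n15 'abb': c→16
  n16 'abbc': ·  ←P5
  n17 'db': c→18
  n18 'dbc': a→19
  n19 'dbca': b→20
  n20 'dbcab': ·  ←P6
  n21 'aa': b→22
  n22 'aab': ·  ←P7

BFS fail/out derivation:
  fail(1) 'a': from fail(0)=0 chase 'a': 0 ⇒ 0;  out=∅∪out(0)=∅
  fail(4) 'b': from fail(0)=0 chase 'b': 0 ⇒ 0;  out={1}∪out(0)={1}
  fail(5) 'd': from fail(0)=0 chase 'd': 0 ⇒ 0;  out=∅∪out(0)=∅
  fail(2) 'ac': from fail(1)=0 chase 'c': 0 ⇒ 0;  out=∅∪out(0)=∅
  fail(6) 'da': from fail(5)=0 chase 'a': 0 ⇒ 1;  out={2}∪out(1)={2}
  fail(7) 'bc': from fail(4)=0 chase 'c': 0 ⇒ 0;  out=∅∪out(0)=∅
  fail(10) 'dc': from fail(5)=0 chase 'c': 0 ⇒ 0;  out=∅∪out(0)=∅
  fail(14) 'ab': from fail(1)=0 chase 'b': 0 ⇒ 4;  out=∅∪out(4)={1}
  fail(17) 'db': from fail(5)=0 chase 'b': 0 ⇒ 4;  out=∅∪out(4)={1}
  fail(21) 'aa': from fail(1)=0 chase 'a': 0 ⇒ 1;  out=∅∪out(1)=∅
  fail(3) 'acb': from fail(2)=0 chase 'b': 0 ⇒ 4;  out={0}∪out(4)={0,1}
  fail(8) 'bcd': from fail(7)=0 chase 'd': 0 ⇒ 5;  out=∅∪out(5)=∅
  fail(11) 'dca': from fail(10)=0 chase 'a': 0 ⇒ 1;  out=∅∪out(1)=∅
  fail(15) 'abb': from fail(14)=4 chase 'b': 4→0 ⇒ 4;  out=∅∪out(4)={1}
  fail(18) 'dbc': from fail(17)=4 chase 'c': 4 ⇒ 7;  out=∅∪out(7)=∅
  fail(22) 'aab': from fail(21)=1 chase 'b': 1 ⇒ 14;  out={7}∪out(14)={1,7}
  fail(9) 'bcdb': from fail(8)=5 chase 'b': 5 ⇒ 17;  out={3}∪out(17)={1,3}
  fail(12) 'dcaa': from fail(11)=1 chase 'a': 1 ⇒ 21;  out=∅∪out(21)=∅
  fail(16) 'abbc': from fail(15)=4 chase 'c': 4 ⇒ 7;  out={5}∪out(7)={5}
  fail(19) 'dbca': from fail(18)=7 chase 'a': 7→0 ⇒ 1;  out=∅∪out(1)=∅
  fail(13) 'dcaab': from fail(12)=21 chase 'b': 21 ⇒ 22;  out={4}∪out(22)={1,4,7}
  fail(20) 'dbcab': from fail(19)=1 chase 'b': 1 ⇒ 14;  out={6}∪out(14)={1,6}

Run:
i=0 'c': node 0→0
i=1 'c': node 0→0
i=2 'b': node 0→4  ** P1@[2:2]
i=3 'b': node 4→4 (via fail)  ** P1@[3:3]
i=4 'c': node 4→7
i=5 'd': node 7→8
i=6 'b': node 8→9  ** P1@[6:6],P3@[3:6]
i=7 'd': node 9→5 (via fail)
i=8 'd': node 5→5 (via fail)
i=9 'c': node 5→10
i=10 'a': node 10→11
i=11 'a': node 11→12
i=12 'b': node 12→13  ** P1@[12:12],P4@[8:12],P7@[10:12]
i=13 'd': node 13→5 (via fail)
i=14 'a': node 5→6  ** P2@[13:14]
i=15 'd': node 6→5 (via fail)
i=16 'a': node 5→6  ** P2@[15:16]
i=17 'a': node 6→21 (via fail)
i=18 'b': node 21→22  ** P1@[18:18],P7@[16:18]
i=19 'a': node 22→1 (via fail)
i=20 'a': node 1→21
i=21 'b': node 21→22  ** P1@[21:21],P7@[19:21]
i=22 'c': node 22→7 (via fail)
i=23 'd': node 7→8
i=24 'a': node 8→6 (via fail)  ** P2@[23:24]
i=25 'a': node 6→21 (via fail)

Result: [[2,1],[3,1],[6,1],[6,3],[12,1],[12,4],[12,7],[14,2],[16,2],[18,1],[18,7],[21,1],[21,7],[24,2]]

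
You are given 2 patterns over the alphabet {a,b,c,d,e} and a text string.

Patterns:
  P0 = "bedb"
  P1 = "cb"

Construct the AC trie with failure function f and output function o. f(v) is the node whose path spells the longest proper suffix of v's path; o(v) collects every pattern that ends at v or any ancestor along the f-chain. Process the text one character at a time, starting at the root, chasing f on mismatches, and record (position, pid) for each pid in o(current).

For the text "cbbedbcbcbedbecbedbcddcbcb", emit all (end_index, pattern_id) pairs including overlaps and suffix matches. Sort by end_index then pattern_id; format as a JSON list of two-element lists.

Build:
Trie nodes:
  0='ε' goto b→1 c→5
  1='b' goto e→2
  2='be' goto d→3
  3='bed' goto b→4
  4='bedb' goto ·  ←P0
  5='c' goto b→6
  6='cb' goto ·  ←P1

BFS fail/out derivation:
  fail(1) 'b': from fail(0)=0 chase 'b': 0 ⇒ 0;  out=∅∪out(0)=∅
  fail(5) 'c': from fail(0)=0 chase 'c': 0 ⇒ 0;  out=∅∪out(0)=∅
  fail(2) 'be': from fail(1)=0 chase 'e': 0 ⇒ 0;  out=∅∪out(0)=∅
  fail(6) 'cb': from fail(5)=0 chase 'b': 0 ⇒ 1;  out={1}∪out(1)={1}
  fail(3) 'bed': from fail(2)=0 chase 'd': 0 ⇒ 0;  out=∅∪out(0)=∅
  fail(4) 'bedb': from fail(3)=0 chase 'b': 0 ⇒ 1;  out={0}∪out(1)={0}

Scan:
[0] read 'c'  n0⇒n5
[1] read 'b'  n5⇒n6  → match P1@[0:1]
[2] read 'b'  n6⇒n1 (fail-walked)
[3] read 'e'  n1⇒n2
[4] read 'd'  n2⇒n3
[5] read 'b'  n3⇒n4  → match P0@[2:5]
[6] read 'c'  n4⇒n5 (fail-walked)
[7] read 'b'  n5⇒n6  → match P1@[6:7]
[8] read 'c'  n6⇒n5 (fail-walked)
[9] read 'b'  n5⇒n6  → match P1@[8:9]
[10] read 'e'  n6⇒n2 (fail-walked)
[11] read 'd'  n2⇒n3
[12] read 'b'  n3⇒n4  → match P0@[9:12]
[13] read 'e'  n4⇒n2 (fail-walked)
[14] read 'c'  n2⇒n5 (fail-walked)
[15] read 'b'  n5⇒n6  → match P1@[14:15]
[16] read 'e'  n6⇒n2 (fail-walked)
[17] read 'd'  n2⇒n3
[18] read 'b'  n3⇒n4  → match P0@[15:18]
[19] read 'c'  n4⇒n5 (fail-walked)
[20] read 'd'  n5⇒n0 (fail-walked)
[21] read 'd'  n0⇒n0
[22] read 'c'  n0⇒n5
[23] read 'b'  n5⇒n6  → match P1@[22:23]
[24] read 'c'  n6⇒n5 (fail-walked)
[25] read 'b'  n5⇒n6  → match P1@[24:25]

Result: [[1,1],[5,0],[7,1],[9,1],[12,0],[15,1],[18,0],[23,1],[25,1]]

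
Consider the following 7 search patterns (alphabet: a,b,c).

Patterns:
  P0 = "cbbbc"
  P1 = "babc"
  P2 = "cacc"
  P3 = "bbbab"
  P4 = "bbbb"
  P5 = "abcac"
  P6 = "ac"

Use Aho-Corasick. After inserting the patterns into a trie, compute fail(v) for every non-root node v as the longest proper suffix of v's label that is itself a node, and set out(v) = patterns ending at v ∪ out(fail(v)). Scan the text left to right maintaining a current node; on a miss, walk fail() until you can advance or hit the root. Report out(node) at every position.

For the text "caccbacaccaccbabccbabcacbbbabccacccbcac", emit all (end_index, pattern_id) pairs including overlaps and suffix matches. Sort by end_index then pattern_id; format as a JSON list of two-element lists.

Construct AC machine:
Trie nodes:
  0='ε' goto a→18 b→6 c→1
  1='c' goto a→10 b→2
  2='cb' goto b→3
  3='cbb' goto b→4
  4='cbbb' goto c→5
  5='cbbbc' goto ·  [P0 ends]
  6='b' goto a→7 b→13
  7='ba' goto b→8
  8='bab' goto c→9
  9='babc' goto ·  [P1 ends]
  10='ca' goto c→11
  11='cac' goto c→12
  12='cacc' goto ·  [P2 ends]
  13='bb' goto b→14
  14='bbb' goto a→15 b→17
  15='bbba' goto b→16
  16='bbbab' goto ·  [P3 ends]
  17='bbbb' goto ·  [P4 ends]
  18='a' goto b→19 c→23
  19='ab' goto c→20
  20='abc' goto a→21
  21='abca' goto c→22
  22='abcac' goto ·  [P5 ends]
  23='ac' goto ·  [P6 ends]

Failure links (BFS by depth):
  n1('c'): parent n0 fail=0; on 'c' 0 → fail=0;  out ∅∪∅=∅
  n6('b'): parent n0 fail=0; on 'b' 0 → fail=0;  out ∅∪∅=∅
  n18('a'): parent n0 fail=0; on 'a' 0 → fail=0;  out ∅∪∅=∅
  n2('cb'): parent n1 fail=0; on 'b' 0 → fail=6;  out ∅∪∅=∅
  n7('ba'): parent n6 fail=0; on 'a' 0 → fail=18;  out ∅∪∅=∅
  n10('ca'): parent n1 fail=0; on 'a' 0 → fail=18;  out ∅∪∅=∅
  n13('bb'): parent n6 fail=0; on 'b' 0 → fail=6;  out ∅∪∅=∅
  n19('ab'): parent n18 fail=0; on 'b' 0 → fail=6;  out ∅∪∅=∅
  n23('ac'): parent n18 fail=0; on 'c' 0 → fail=1;  out {6}∪∅={6}
  n3('cbb'): parent n2 fail=6; on 'b' 6 → fail=13;  out ∅∪∅=∅
  n8('bab'): parent n7 fail=18; on 'b' 18 → fail=19;  out ∅∪∅=∅
  n11('cac'): parent n10 fail=18; on 'c' 18 → fail=23;  out ∅∪{6}={6}
  n14('bbb'): parent n13 fail=6; on 'b' 6 → fail=13;  out ∅∪∅=∅
  n20('abc'): parent n19 fail=6; on 'c' 6→0 → fail=1;  out ∅∪∅=∅
  n4('cbbb'): parent n3 fail=13; on 'b' 13 → fail=14;  out ∅∪∅=∅
  n9('babc'): parent n8 fail=19; on 'c' 19 → fail=20;  out {1}∪∅={1}
  n12('cacc'): parent n11 fail=23; on 'c' 23→1→0 → fail=1;  out {2}∪∅={2}
  n15('bbba'): parent n14 fail=13; on 'a' 13→6 → fail=7;  out ∅∪∅=∅
  n17('bbbb'): parent n14 fail=13; on 'b' 13 → fail=14;  out {4}∪∅={4}
  n21('abca'): parent n20 fail=1; on 'a' 1 → fail=10;  out ∅∪∅=∅
  n5('cbbbc'): parent n4 fail=14; on 'c' 14→13→6→0 → fail=1;  out {0}∪∅={0}
  n16('bbbab'): parent n15 fail=7; on 'b' 7 → fail=8;  out {3}∪∅={3}
  n22('abcac'): parent n21 fail=10; on 'c' 10 → fail=11;  out {5}∪{6}={5,6}

Scan:
pos 0 'c': at 1
pos 1 'a': at 10
pos 2 'c': at 11  emit P6@[1:2]
pos 3 'c': at 12  emit P2@[0:3]
pos 4 'b': at 2 ·f
pos 5 'a': at 7 ·f
pos 6 'c': at 23 ·f  emit P6@[5:6]
pos 7 'a': at 10 ·f
pos 8 'c': at 11  emit P6@[7:8]
pos 9 'c': at 12  emit P2@[6:9]
pos 10 'a': at 10 ·f
pos 11 'c': at 11  emit P6@[10:11]
pos 12 'c': at 12  emit P2@[9:12]
pos 13 'b': at 2 ·f
pos 14 'a': at 7 ·f
pos 15 'b': at 8
pos 16 'c': at 9  emit P1@[13:16]
pos 17 'c': at 1 ·f
pos 18 'b': at 2
pos 19 'a': at 7 ·f
pos 20 'b': at 8
pos 21 'c': at 9  emit P1@[18:21]
pos 22 'a': at 21 ·f
pos 23 'c': at 22  emit P5@[19:23],P6@[22:23]
pos 24 'b': at 2 ·f
pos 25 'b': at 3
pos 26 'b': at 4
pos 27 'a': at 15 ·f
pos 28 'b': at 16  emit P3@[24:28]
pos 29 'c': at 9 ·f  emit P1@[26:29]
pos 30 'c': at 1 ·f
pos 31 'a': at 10
pos 32 'c': at 11  emit P6@[31:32]
pos 33 'c': at 12  emit P2@[30:33]
pos 34 'c': at 1 ·f
pos 35 'b': at 2
pos 36 'c': at 1 ·f
pos 37 'a': at 10
pos 38 'c': at 11  emit P6@[37:38]

Matches: [[2,6],[3,2],[6,6],[8,6],[9,2],[11,6],[12,2],[16,1],[21,1],[23,5],[23,6],[28,3],[29,1],[32,6],[33,2],[38,6]]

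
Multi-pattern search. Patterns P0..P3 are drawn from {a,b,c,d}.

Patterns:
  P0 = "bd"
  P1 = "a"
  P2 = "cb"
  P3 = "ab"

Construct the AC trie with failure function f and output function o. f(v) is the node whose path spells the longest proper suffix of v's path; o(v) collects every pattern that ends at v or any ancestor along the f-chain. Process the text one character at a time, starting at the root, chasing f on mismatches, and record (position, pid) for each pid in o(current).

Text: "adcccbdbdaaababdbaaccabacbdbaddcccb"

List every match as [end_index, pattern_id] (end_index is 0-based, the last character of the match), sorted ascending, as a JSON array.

Build:
Trie (insert patterns):
  0='ε' goto a→3 b→1 c→4
  1='b' goto d→2
  2='bd' goto ·  ←P0
  3='a' goto b→6  ←P1
  4='c' goto b→5
  5='cb' goto ·  ←P2
  6='ab' goto ·  ←P3

BFS fail/out derivation:
  n1('b'): parent n0 fail=0; on 'b' 0 → fail=0;  out ∅∪∅=∅
  n3('a'): parent n0 fail=0; on 'a' 0 → fail=0;  out {1}∪∅={1}
  n4('c'): parent n0 fail=0; on 'c' 0 → fail=0;  out ∅∪∅=∅
  n2('bd'): parent n1 fail=0; on 'd' 0 → fail=0;  out {0}∪∅={0}
  n5('cb'): parent n4 fail=0; on 'b' 0 → fail=1;  out {2}∪∅={2}
  n6('ab'): parent n3 fail=0; on 'b' 0 → fail=1;  out {3}∪∅={3}

Text stream:
pos 0 'a': at 3  → match P1@[0:0]
pos 1 'd': at 0 ·f
pos 2 'c': at 4
pos 3 'c': at 4 ·f
pos 4 'c': at 4 ·f
pos 5 'b': at 5  → match P2@[4:5]
pos 6 'd': at 2 ·f  → match P0@[5:6]
pos 7 'b': at 1 ·f
pos 8 'd': at 2  → match P0@[7:8]
pos 9 'a': at 3 ·f  → match P1@[9:9]
pos 10 'a': at 3 ·f  → match P1@[10:10]
pos 11 'a': at 3 ·f  → match P1@[11:11]
pos 12 'b': at 6  → match P3@[11:12]
pos 13 'a': at 3 ·f  → match P1@[13:13]
pos 14 'b': at 6  → match P3@[13:14]
pos 15 'd': at 2 ·f  → match P0@[14:15]
pos 16 'b': at 1 ·f
pos 17 'a': at 3 ·f  → match P1@[17:17]
pos 18 'a': at 3 ·f  → match P1@[18:18]
pos 19 'c': at 4 ·f
pos 20 'c': at 4 ·f
pos 21 'a': at 3 ·f  → match P1@[21:21]
pos 22 'b': at 6  → match P3@[21:22]
pos 23 'a': at 3 ·f  → match P1@[23:23]
pos 24 'c': at 4 ·f
pos 25 'b': at 5  → match P2@[24:25]
pos 26 'd': at 2 ·f  → match P0@[25:26]
pos 27 'b': at 1 ·f
pos 28 'a': at 3 ·f  → match P1@[28:28]
pos 29 'd': at 0 ·f
pos 30 'd': at 0
pos 31 'c': at 4
pos 32 'c': at 4 ·f
pos 33 'c': at 4 ·f
pos 34 'b': at 5  → match P2@[33:34]

Matches: [[0,1],[5,2],[6,0],[8,0],[9,1],[10,1],[11,1],[12,3],[13,1],[14,3],[15,0],[17,1],[18,1],[21,1],[22,3],[23,1],[25,2],[26,0],[28,1],[34,2]]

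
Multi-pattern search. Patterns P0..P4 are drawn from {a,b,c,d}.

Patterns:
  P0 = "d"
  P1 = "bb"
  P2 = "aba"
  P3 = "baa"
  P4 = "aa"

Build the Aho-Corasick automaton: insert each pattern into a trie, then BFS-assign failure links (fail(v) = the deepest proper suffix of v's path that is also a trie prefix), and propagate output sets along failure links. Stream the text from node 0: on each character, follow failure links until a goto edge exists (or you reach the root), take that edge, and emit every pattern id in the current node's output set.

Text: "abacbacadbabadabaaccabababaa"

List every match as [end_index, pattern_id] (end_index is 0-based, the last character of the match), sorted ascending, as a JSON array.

Build:
Trie (insert patterns):
  n0 'ε': a→4 b→2 d→1
  n1 'd': ·  [P0 ends]
  n2 'b': a→7 b→3
  n3 'bb': ·  [P1 ends]
  n4 'a': a→9 b→5
  n5 'ab': a→6
  n6 'aba': ·  [P2 ends]
  n7 'ba': a→8
  n8 'baa': ·  [P3 ends]
  n9 'aa': ·  [P4 ends]

BFS fail/out derivation:
  fail(1) 'd': from fail(0)=0 chase 'd': 0 ⇒ 0;  out={0}∪out(0)={0}
  fail(2) 'b': from fail(0)=0 chase 'b': 0 ⇒ 0;  out=∅∪out(0)=∅
  fail(4) 'a': from fail(0)=0 chase 'a': 0 ⇒ 0;  out=∅∪out(0)=∅
  fail(3) 'bb': from fail(2)=0 chase 'b': 0 ⇒ 2;  out={1}∪out(2)={1}
  fail(5) 'ab': from fail(4)=0 chase 'b': 0 ⇒ 2;  out=∅∪out(2)=∅
  fail(7) 'ba': from fail(2)=0 chase 'a': 0 ⇒ 4;  out=∅∪out(4)=∅
  fail(9) 'aa': from fail(4)=0 chase 'a': 0 ⇒ 4;  out={4}∪out(4)={4}
  fail(6) 'aba': from fail(5)=2 chase 'a': 2 ⇒ 7;  out={2}∪out(7)={2}
  fail(8) 'baa': from fail(7)=4 chase 'a': 4 ⇒ 9;  out={3}∪out(9)={3,4}

Scan:
i=0 'a': node 0→4
i=1 'b': node 4→5
i=2 'a': node 5→6  ** P2@[0:2]
i=3 'c': node 6→0 (via fail)
i=4 'b': node 0→2
i=5 'a': node 2→7
i=6 'c': node 7→0 (via fail)
i=7 'a': node 0→4
i=8 'd': node 4→1 (via fail)  ** P0@[8:8]
i=9 'b': node 1→2 (via fail)
i=10 'a': node 2→7
i=11 'b': node 7→5 (via fail)
i=12 'a': node 5→6  ** P2@[10:12]
i=13 'd': node 6→1 (via fail)  ** P0@[13:13]
i=14 'a': node 1→4 (via fail)
i=15 'b': node 4→5
i=16 'a': node 5→6  ** P2@[14:16]
i=17 'a': node 6→8 (via fail)  ** P3@[15:17],P4@[16:17]
i=18 'c': node 8→0 (via fail)
i=19 'c': node 0→0
i=20 'a': node 0→4
i=21 'b': node 4→5
i=22 'a': node 5→6  ** P2@[20:22]
i=23 'b': node 6→5 (via fail)
i=24 'a': node 5→6  ** P2@[22:24]
i=25 'b': node 6→5 (via fail)
i=26 'a': node 5→6  ** P2@[24:26]
i=27 'a': node 6→8 (via fail)  ** P3@[25:27],P4@[26:27]

Matches: [[2,2],[8,0],[12,2],[13,0],[16,2],[17,3],[17,4],[22,2],[24,2],[26,2],[27,3],[27,4]]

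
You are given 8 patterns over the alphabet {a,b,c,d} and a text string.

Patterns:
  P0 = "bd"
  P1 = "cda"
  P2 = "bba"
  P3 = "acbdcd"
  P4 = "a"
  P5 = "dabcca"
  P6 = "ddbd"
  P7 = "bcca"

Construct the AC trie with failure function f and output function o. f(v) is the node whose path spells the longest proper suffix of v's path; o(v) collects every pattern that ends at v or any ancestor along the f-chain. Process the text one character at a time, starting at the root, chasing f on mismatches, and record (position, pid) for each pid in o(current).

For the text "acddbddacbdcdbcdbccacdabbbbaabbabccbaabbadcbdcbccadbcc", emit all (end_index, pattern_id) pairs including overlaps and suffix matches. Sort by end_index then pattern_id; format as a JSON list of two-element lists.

Construct AC machine:
Trie (insert patterns):
  n0 'ε': a→8 b→1 c→3 d→14
  n1 'b': b→6 c→23 d→2
  n2 'bd': ·  [P0 ends]
  n3 'c': d→4
  n4 'cd': a→5
  n5 'cda': ·  [P1 ends]
  n6 'bb': a→7
  n7 'bba': ·  [P2 ends]
  n8 'a': c→9  [P4 ends]
  n9 'ac': b→10
  n10 'acb': d→11
  n11 'acbd': c→12
  n12 'acbdc': d→13
  n13 'acbdcd': ·  [P3 ends]
  n14 'd': a→15 d→20
  n15 'da': b→16
  n16 'dab': c→17
  n17 'dabc': c→18
  n18 'dabcc': a→19
  n19 'dabcca': ·  [P5 ends]
  n20 'dd': b→21
  n21 'ddb': d→22
  n22 'ddbd': ·  [P6 ends]
  n23 'bc': c→24
  n24 'bcc': a→25
  n25 'bcca': ·  [P7 ends]

BFS fail/out derivation:
  fail(1) 'b': from fail(0)=0 chase 'b': 0 ⇒ 0;  out=∅∪out(0)=∅
  fail(3) 'c': from fail(0)=0 chase 'c': 0 ⇒ 0;  out=∅∪out(0)=∅
  fail(8) 'a': from fail(0)=0 chase 'a': 0 ⇒ 0;  out={4}∪out(0)={4}
  fail(14) 'd': from fail(0)=0 chase 'd': 0 ⇒ 0;  out=∅∪out(0)=∅
  fail(2) 'bd': from fail(1)=0 chase 'd': 0 ⇒ 14;  out={0}∪out(14)={0}
  fail(4) 'cd': from fail(3)=0 chase 'd': 0 ⇒ 14;  out=∅∪out(14)=∅
  fail(6) 'bb': from fail(1)=0 chase 'b': 0 ⇒ 1;  out=∅∪out(1)=∅
  fail(9) 'ac': from fail(8)=0 chase 'c': 0 ⇒ 3;  out=∅∪out(3)=∅
  fail(15) 'da': from fail(14)=0 chase 'a': 0 ⇒ 8;  out=∅∪out(8)={4}
  fail(20) 'dd': from fail(14)=0 chase 'd': 0 ⇒ 14;  out=∅∪out(14)=∅
  fail(23) 'bc': from fail(1)=0 chase 'c': 0 ⇒ 3;  out=∅∪out(3)=∅
  fail(5) 'cda': from fail(4)=14 chase 'a': 14 ⇒ 15;  out={1}∪out(15)={1,4}
  fail(7) 'bba': from fail(6)=1 chase 'a': 1→0 ⇒ 8;  out={2}∪out(8)={2,4}
  fail(10) 'acb': from fail(9)=3 chase 'b': 3→0 ⇒ 1;  out=∅∪out(1)=∅
  fail(16) 'dab': from fail(15)=8 chase 'b': 8→0 ⇒ 1;  out=∅∪out(1)=∅
  fail(21) 'ddb': from fail(20)=14 chase 'b': 14→0 ⇒ 1;  out=∅∪out(1)=∅
  fail(24) 'bcc': from fail(23)=3 chase 'c': 3→0 ⇒ 3;  out=∅∪out(3)=∅
  fail(11) 'acbd': from fail(10)=1 chase 'd': 1 ⇒ 2;  out=∅∪out(2)={0}
  fail(17) 'dabc': from fail(16)=1 chase 'c': 1 ⇒ 23;  out=∅∪out(23)=∅
  fail(22) 'ddbd': from fail(21)=1 chase 'd': 1 ⇒ 2;  out={6}∪out(2)={0,6}
  fail(25) 'bcca': from fail(24)=3 chase 'a': 3→0 ⇒ 8;  out={7}∪out(8)={4,7}
  fail(12) 'acbdc': from fail(11)=2 chase 'c': 2→14→0 ⇒ 3;  out=∅∪out(3)=∅
  fail(18) 'dabcc': from fail(17)=23 chase 'c': 23 ⇒ 24;  out=∅∪out(24)=∅
  fail(13) 'acbdcd': from fail(12)=3 chase 'd': 3 ⇒ 4;  out={3}∪out(4)={3}
  fail(19) 'dabcca': from fail(18)=24 chase 'a': 24 ⇒ 25;  out={5}∪out(25)={4,5,7}

Run:
pos 0 'a': at 8  emit P4@[0:0]
pos 1 'c': at 9
pos 2 'd': at 4 (fail-walked)
pos 3 'd': at 20 (fail-walked)
pos 4 'b': at 21
pos 5 'd': at 22  emit P0@[4:5],P6@[2:5]
pos 6 'd': at 20 (fail-walked)
pos 7 'a': at 15 (fail-walked)  emit P4@[7:7]
pos 8 'c': at 9 (fail-walked)
pos 9 'b': at 10
pos 10 'd': at 11  emit P0@[9:10]
pos 11 'c': at 12
pos 12 'd': at 13  emit P3@[7:12]
pos 13 'b': at 1 (fail-walked)
pos 14 'c': at 23
pos 15 'd': at 4 (fail-walked)
pos 16 'b': at 1 (fail-walked)
pos 17 'c': at 23
pos 18 'c': at 24
pos 19 'a': at 25  emit P4@[19:19],P7@[16:19]
pos 20 'c': at 9 (fail-walked)
pos 21 'd': at 4 (fail-walked)
pos 22 'a': at 5  emit P1@[20:22],P4@[22:22]
pos 23 'b': at 16 (fail-walked)
pos 24 'b': at 6 (fail-walked)
pos 25 'b': at 6 (fail-walked)
pos 26 'b': at 6 (fail-walked)
pos 27 'a': at 7  emit P2@[25:27],P4@[27:27]
pos 28 'a': at 8 (fail-walked)  emit P4@[28:28]
pos 29 'b': at 1 (fail-walked)
pos 30 'b': at 6
pos 31 'a': at 7  emit P2@[29:31],P4@[31:31]
pos 32 'b': at 1 (fail-walked)
pos 33 'c': at 23
pos 34 'c': at 24
pos 35 'b': at 1 (fail-walked)
pos 36 'a': at 8 (fail-walked)  emit P4@[36:36]
pos 37 'a': at 8 (fail-walked)  emit P4@[37:37]
pos 38 'b': at 1 (fail-walked)
pos 39 'b': at 6
pos 40 'a': at 7  emit P2@[38:40],P4@[40:40]
pos 41 'd': at 14 (fail-walked)
pos 42 'c': at 3 (fail-walked)
pos 43 'b': at 1 (fail-walked)
pos 44 'd': at 2  emit P0@[43:44]
pos 45 'c': at 3 (fail-walked)
pos 46 'b': at 1 (fail-walked)
pos 47 'c': at 23
pos 48 'c': at 24
pos 49 'a': at 25  emit P4@[49:49],P7@[46:49]
pos 50 'd': at 14 (fail-walked)
pos 51 'b': at 1 (fail-walked)
pos 52 'c': at 23
pos 53 'c': at 24

Result: [[0,4],[5,0],[5,6],[7,4],[10,0],[12,3],[19,4],[19,7],[22,1],[22,4],[27,2],[27,4],[28,4],[31,2],[31,4],[36,4],[37,4],[40,2],[40,4],[44,0],[49,4],[49,7]]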